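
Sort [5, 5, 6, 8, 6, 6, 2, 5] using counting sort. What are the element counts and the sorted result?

Count array: [0, 0, 1, 0, 0, 3, 3, 0, 1]
(count[i] = number of elements equal to i)
Cumulative count: [0, 0, 1, 1, 1, 4, 7, 7, 8]
Sorted: [2, 5, 5, 5, 6, 6, 6, 8]


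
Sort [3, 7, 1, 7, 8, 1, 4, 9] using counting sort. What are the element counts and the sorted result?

Count array: [0, 2, 0, 1, 1, 0, 0, 2, 1, 1]
(count[i] = number of elements equal to i)
Cumulative count: [0, 2, 2, 3, 4, 4, 4, 6, 7, 8]
Sorted: [1, 1, 3, 4, 7, 7, 8, 9]


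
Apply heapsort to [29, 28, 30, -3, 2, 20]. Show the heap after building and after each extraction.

Build heap: [30, 28, 29, -3, 2, 20]
Extract 30: [29, 28, 20, -3, 2, 30]
Extract 29: [28, 2, 20, -3, 29, 30]
Extract 28: [20, 2, -3, 28, 29, 30]
Extract 20: [2, -3, 20, 28, 29, 30]
Extract 2: [-3, 2, 20, 28, 29, 30]


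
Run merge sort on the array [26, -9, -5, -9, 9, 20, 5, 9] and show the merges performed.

Divide and conquer:
  Merge [26] + [-9] -> [-9, 26]
  Merge [-5] + [-9] -> [-9, -5]
  Merge [-9, 26] + [-9, -5] -> [-9, -9, -5, 26]
  Merge [9] + [20] -> [9, 20]
  Merge [5] + [9] -> [5, 9]
  Merge [9, 20] + [5, 9] -> [5, 9, 9, 20]
  Merge [-9, -9, -5, 26] + [5, 9, 9, 20] -> [-9, -9, -5, 5, 9, 9, 20, 26]


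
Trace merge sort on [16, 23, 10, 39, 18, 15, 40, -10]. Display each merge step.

Divide and conquer:
  Merge [16] + [23] -> [16, 23]
  Merge [10] + [39] -> [10, 39]
  Merge [16, 23] + [10, 39] -> [10, 16, 23, 39]
  Merge [18] + [15] -> [15, 18]
  Merge [40] + [-10] -> [-10, 40]
  Merge [15, 18] + [-10, 40] -> [-10, 15, 18, 40]
  Merge [10, 16, 23, 39] + [-10, 15, 18, 40] -> [-10, 10, 15, 16, 18, 23, 39, 40]


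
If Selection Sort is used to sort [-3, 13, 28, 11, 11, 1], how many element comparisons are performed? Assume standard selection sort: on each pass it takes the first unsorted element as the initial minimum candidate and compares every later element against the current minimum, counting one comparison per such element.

Pass 1: scan indices 1..5 for the minimum = 5 comparison(s); min is -3, place at index 0 -> [-3, 13, 28, 11, 11, 1]
Pass 2: scan indices 2..5 for the minimum = 4 comparison(s); min is 1, place at index 1 -> [-3, 1, 28, 11, 11, 13]
Pass 3: scan indices 3..5 for the minimum = 3 comparison(s); min is 11, place at index 2 -> [-3, 1, 11, 28, 11, 13]
Pass 4: scan indices 4..5 for the minimum = 2 comparison(s); min is 11, place at index 3 -> [-3, 1, 11, 11, 28, 13]
Pass 5: scan indices 5..5 for the minimum = 1 comparison(s); min is 13, place at index 4 -> [-3, 1, 11, 11, 13, 28]
Selection sort always scans the whole unsorted suffix, so the count is (n-1) + (n-2) + ... + 1 = n(n-1)/2 = 6*5/2 = 15 regardless of the input order.
Total comparisons: 5 + 4 + 3 + 2 + 1 = 15


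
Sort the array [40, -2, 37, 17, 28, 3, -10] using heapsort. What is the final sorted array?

Build heap: [40, 28, 37, 17, -2, 3, -10]
Extract 40: [37, 28, 3, 17, -2, -10, 40]
Extract 37: [28, 17, 3, -10, -2, 37, 40]
Extract 28: [17, -2, 3, -10, 28, 37, 40]
Extract 17: [3, -2, -10, 17, 28, 37, 40]
Extract 3: [-2, -10, 3, 17, 28, 37, 40]
Extract -2: [-10, -2, 3, 17, 28, 37, 40]


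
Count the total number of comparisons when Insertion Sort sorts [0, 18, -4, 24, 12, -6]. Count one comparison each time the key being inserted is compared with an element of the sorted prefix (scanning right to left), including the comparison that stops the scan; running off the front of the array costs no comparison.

Insert 18: 0 <= 18 (stop) = 1 comparison(s) -> [0, 18, -4, 24, 12, -6]
Insert -4: 18 > -4 (shift), 0 > -4 (shift), reached front = 2 comparison(s) -> [-4, 0, 18, 24, 12, -6]
Insert 24: 18 <= 24 (stop) = 1 comparison(s) -> [-4, 0, 18, 24, 12, -6]
Insert 12: 24 > 12 (shift), 18 > 12 (shift), 0 <= 12 (stop) = 3 comparison(s) -> [-4, 0, 12, 18, 24, -6]
Insert -6: 24 > -6 (shift), 18 > -6 (shift), 12 > -6 (shift), 0 > -6 (shift), -4 > -6 (shift), reached front = 5 comparison(s) -> [-6, -4, 0, 12, 18, 24]
Total comparisons: 1 + 2 + 1 + 3 + 5 = 12


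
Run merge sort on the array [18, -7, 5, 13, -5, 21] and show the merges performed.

Divide and conquer:
  Merge [-7] + [5] -> [-7, 5]
  Merge [18] + [-7, 5] -> [-7, 5, 18]
  Merge [-5] + [21] -> [-5, 21]
  Merge [13] + [-5, 21] -> [-5, 13, 21]
  Merge [-7, 5, 18] + [-5, 13, 21] -> [-7, -5, 5, 13, 18, 21]


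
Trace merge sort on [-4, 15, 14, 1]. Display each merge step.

Divide and conquer:
  Merge [-4] + [15] -> [-4, 15]
  Merge [14] + [1] -> [1, 14]
  Merge [-4, 15] + [1, 14] -> [-4, 1, 14, 15]


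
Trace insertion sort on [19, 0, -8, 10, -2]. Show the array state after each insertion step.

First element 19 is already 'sorted'
Insert 0: shifted 1 elements -> [0, 19, -8, 10, -2]
Insert -8: shifted 2 elements -> [-8, 0, 19, 10, -2]
Insert 10: shifted 1 elements -> [-8, 0, 10, 19, -2]
Insert -2: shifted 3 elements -> [-8, -2, 0, 10, 19]


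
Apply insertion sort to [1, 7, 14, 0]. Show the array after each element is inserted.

First element 1 is already 'sorted'
Insert 7: shifted 0 elements -> [1, 7, 14, 0]
Insert 14: shifted 0 elements -> [1, 7, 14, 0]
Insert 0: shifted 3 elements -> [0, 1, 7, 14]


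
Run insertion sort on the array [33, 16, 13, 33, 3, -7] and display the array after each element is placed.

First element 33 is already 'sorted'
Insert 16: shifted 1 elements -> [16, 33, 13, 33, 3, -7]
Insert 13: shifted 2 elements -> [13, 16, 33, 33, 3, -7]
Insert 33: shifted 0 elements -> [13, 16, 33, 33, 3, -7]
Insert 3: shifted 4 elements -> [3, 13, 16, 33, 33, -7]
Insert -7: shifted 5 elements -> [-7, 3, 13, 16, 33, 33]


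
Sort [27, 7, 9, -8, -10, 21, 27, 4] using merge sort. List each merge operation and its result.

Divide and conquer:
  Merge [27] + [7] -> [7, 27]
  Merge [9] + [-8] -> [-8, 9]
  Merge [7, 27] + [-8, 9] -> [-8, 7, 9, 27]
  Merge [-10] + [21] -> [-10, 21]
  Merge [27] + [4] -> [4, 27]
  Merge [-10, 21] + [4, 27] -> [-10, 4, 21, 27]
  Merge [-8, 7, 9, 27] + [-10, 4, 21, 27] -> [-10, -8, 4, 7, 9, 21, 27, 27]


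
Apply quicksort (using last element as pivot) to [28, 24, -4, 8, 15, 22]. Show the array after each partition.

Partition 1: pivot=22 at index 3 -> [-4, 8, 15, 22, 28, 24]
Partition 2: pivot=15 at index 2 -> [-4, 8, 15, 22, 28, 24]
Partition 3: pivot=8 at index 1 -> [-4, 8, 15, 22, 28, 24]
Partition 4: pivot=24 at index 4 -> [-4, 8, 15, 22, 24, 28]


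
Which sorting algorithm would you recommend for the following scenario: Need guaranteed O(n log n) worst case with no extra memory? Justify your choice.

Best choice: Heapsort
Reason: Heapsort is O(n log n) worst case and sorts in-place; quicksort can degrade to O(n^2)


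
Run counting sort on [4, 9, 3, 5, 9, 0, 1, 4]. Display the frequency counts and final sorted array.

Count array: [1, 1, 0, 1, 2, 1, 0, 0, 0, 2]
(count[i] = number of elements equal to i)
Cumulative count: [1, 2, 2, 3, 5, 6, 6, 6, 6, 8]
Sorted: [0, 1, 3, 4, 4, 5, 9, 9]


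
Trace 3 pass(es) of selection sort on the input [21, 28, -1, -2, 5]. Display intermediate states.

Pass 1: Select minimum -2 at index 3, swap -> [-2, 28, -1, 21, 5]
Pass 2: Select minimum -1 at index 2, swap -> [-2, -1, 28, 21, 5]
Pass 3: Select minimum 5 at index 4, swap -> [-2, -1, 5, 21, 28]


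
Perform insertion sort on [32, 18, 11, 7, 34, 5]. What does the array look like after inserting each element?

First element 32 is already 'sorted'
Insert 18: shifted 1 elements -> [18, 32, 11, 7, 34, 5]
Insert 11: shifted 2 elements -> [11, 18, 32, 7, 34, 5]
Insert 7: shifted 3 elements -> [7, 11, 18, 32, 34, 5]
Insert 34: shifted 0 elements -> [7, 11, 18, 32, 34, 5]
Insert 5: shifted 5 elements -> [5, 7, 11, 18, 32, 34]


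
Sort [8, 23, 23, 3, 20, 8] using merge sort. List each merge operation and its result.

Divide and conquer:
  Merge [23] + [23] -> [23, 23]
  Merge [8] + [23, 23] -> [8, 23, 23]
  Merge [20] + [8] -> [8, 20]
  Merge [3] + [8, 20] -> [3, 8, 20]
  Merge [8, 23, 23] + [3, 8, 20] -> [3, 8, 8, 20, 23, 23]


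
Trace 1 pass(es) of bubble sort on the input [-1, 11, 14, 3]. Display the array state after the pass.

After pass 1: [-1, 11, 3, 14] (1 swaps)
Total swaps: 1


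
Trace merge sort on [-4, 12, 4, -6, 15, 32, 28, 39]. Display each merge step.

Divide and conquer:
  Merge [-4] + [12] -> [-4, 12]
  Merge [4] + [-6] -> [-6, 4]
  Merge [-4, 12] + [-6, 4] -> [-6, -4, 4, 12]
  Merge [15] + [32] -> [15, 32]
  Merge [28] + [39] -> [28, 39]
  Merge [15, 32] + [28, 39] -> [15, 28, 32, 39]
  Merge [-6, -4, 4, 12] + [15, 28, 32, 39] -> [-6, -4, 4, 12, 15, 28, 32, 39]


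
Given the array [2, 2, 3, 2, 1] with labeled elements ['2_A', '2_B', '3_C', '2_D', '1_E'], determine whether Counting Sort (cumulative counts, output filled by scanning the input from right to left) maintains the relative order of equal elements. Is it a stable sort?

Trace Counting Sort on the labeled array (the key is the number; the letter only tracks identity):
  Counts for values 0..3: [0, 1, 3, 1]
  Cumulative counts: [0, 1, 4, 5]
  Scan right to left: place 1_E at output index 0
  Scan right to left: place 2_D at output index 3
  Scan right to left: place 3_C at output index 4
  Scan right to left: place 2_B at output index 2
  Scan right to left: place 2_A at output index 1
  Output: [1_E, 2_A, 2_B, 2_D, 3_C]
Equal keys:
  value 2: originally 2_A, 2_B, 2_D; after sorting 2_A, 2_B, 2_D -> order preserved
All equal keys kept their original relative order. Counting Sort is stable: scanning the input right to left with decreasing cumulative counts places later duplicates at later output positions.
Answer: Stable


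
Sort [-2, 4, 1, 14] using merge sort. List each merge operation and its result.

Divide and conquer:
  Merge [-2] + [4] -> [-2, 4]
  Merge [1] + [14] -> [1, 14]
  Merge [-2, 4] + [1, 14] -> [-2, 1, 4, 14]


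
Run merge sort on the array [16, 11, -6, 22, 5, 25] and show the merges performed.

Divide and conquer:
  Merge [11] + [-6] -> [-6, 11]
  Merge [16] + [-6, 11] -> [-6, 11, 16]
  Merge [5] + [25] -> [5, 25]
  Merge [22] + [5, 25] -> [5, 22, 25]
  Merge [-6, 11, 16] + [5, 22, 25] -> [-6, 5, 11, 16, 22, 25]


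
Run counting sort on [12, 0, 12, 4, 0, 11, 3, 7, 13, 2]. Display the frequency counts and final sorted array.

Count array: [2, 0, 1, 1, 1, 0, 0, 1, 0, 0, 0, 1, 2, 1]
(count[i] = number of elements equal to i)
Cumulative count: [2, 2, 3, 4, 5, 5, 5, 6, 6, 6, 6, 7, 9, 10]
Sorted: [0, 0, 2, 3, 4, 7, 11, 12, 12, 13]


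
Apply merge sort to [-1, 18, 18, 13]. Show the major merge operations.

Divide and conquer:
  Merge [-1] + [18] -> [-1, 18]
  Merge [18] + [13] -> [13, 18]
  Merge [-1, 18] + [13, 18] -> [-1, 13, 18, 18]


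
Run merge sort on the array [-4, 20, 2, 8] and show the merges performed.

Divide and conquer:
  Merge [-4] + [20] -> [-4, 20]
  Merge [2] + [8] -> [2, 8]
  Merge [-4, 20] + [2, 8] -> [-4, 2, 8, 20]


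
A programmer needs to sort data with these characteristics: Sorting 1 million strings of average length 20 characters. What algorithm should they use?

Best choice: MSD radix sort or Mergesort
Reason: MSD radix sort is a non-comparison sort that buckets the strings by successive character positions, running in time proportional to the total number of characters examined rather than O(n log n) string comparisons; mergesort is a stable O(n log n)-comparison alternative that works for arbitrary variable-length keys


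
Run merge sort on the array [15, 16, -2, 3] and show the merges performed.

Divide and conquer:
  Merge [15] + [16] -> [15, 16]
  Merge [-2] + [3] -> [-2, 3]
  Merge [15, 16] + [-2, 3] -> [-2, 3, 15, 16]


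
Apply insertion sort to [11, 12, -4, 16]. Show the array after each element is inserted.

First element 11 is already 'sorted'
Insert 12: shifted 0 elements -> [11, 12, -4, 16]
Insert -4: shifted 2 elements -> [-4, 11, 12, 16]
Insert 16: shifted 0 elements -> [-4, 11, 12, 16]


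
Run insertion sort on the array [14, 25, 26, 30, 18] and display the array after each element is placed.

First element 14 is already 'sorted'
Insert 25: shifted 0 elements -> [14, 25, 26, 30, 18]
Insert 26: shifted 0 elements -> [14, 25, 26, 30, 18]
Insert 30: shifted 0 elements -> [14, 25, 26, 30, 18]
Insert 18: shifted 3 elements -> [14, 18, 25, 26, 30]


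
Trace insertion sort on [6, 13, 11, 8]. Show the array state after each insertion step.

First element 6 is already 'sorted'
Insert 13: shifted 0 elements -> [6, 13, 11, 8]
Insert 11: shifted 1 elements -> [6, 11, 13, 8]
Insert 8: shifted 2 elements -> [6, 8, 11, 13]


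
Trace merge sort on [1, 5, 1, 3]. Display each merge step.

Divide and conquer:
  Merge [1] + [5] -> [1, 5]
  Merge [1] + [3] -> [1, 3]
  Merge [1, 5] + [1, 3] -> [1, 1, 3, 5]


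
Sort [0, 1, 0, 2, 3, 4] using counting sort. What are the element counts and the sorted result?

Count array: [2, 1, 1, 1, 1]
(count[i] = number of elements equal to i)
Cumulative count: [2, 3, 4, 5, 6]
Sorted: [0, 0, 1, 2, 3, 4]


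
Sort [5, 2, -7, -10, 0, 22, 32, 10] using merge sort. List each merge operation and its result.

Divide and conquer:
  Merge [5] + [2] -> [2, 5]
  Merge [-7] + [-10] -> [-10, -7]
  Merge [2, 5] + [-10, -7] -> [-10, -7, 2, 5]
  Merge [0] + [22] -> [0, 22]
  Merge [32] + [10] -> [10, 32]
  Merge [0, 22] + [10, 32] -> [0, 10, 22, 32]
  Merge [-10, -7, 2, 5] + [0, 10, 22, 32] -> [-10, -7, 0, 2, 5, 10, 22, 32]


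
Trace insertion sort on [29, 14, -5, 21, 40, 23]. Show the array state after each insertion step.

First element 29 is already 'sorted'
Insert 14: shifted 1 elements -> [14, 29, -5, 21, 40, 23]
Insert -5: shifted 2 elements -> [-5, 14, 29, 21, 40, 23]
Insert 21: shifted 1 elements -> [-5, 14, 21, 29, 40, 23]
Insert 40: shifted 0 elements -> [-5, 14, 21, 29, 40, 23]
Insert 23: shifted 2 elements -> [-5, 14, 21, 23, 29, 40]


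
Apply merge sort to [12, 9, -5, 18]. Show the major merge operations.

Divide and conquer:
  Merge [12] + [9] -> [9, 12]
  Merge [-5] + [18] -> [-5, 18]
  Merge [9, 12] + [-5, 18] -> [-5, 9, 12, 18]


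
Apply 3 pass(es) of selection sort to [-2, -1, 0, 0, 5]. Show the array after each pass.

Pass 1: Select minimum -2 at index 0, swap -> [-2, -1, 0, 0, 5]
Pass 2: Select minimum -1 at index 1, swap -> [-2, -1, 0, 0, 5]
Pass 3: Select minimum 0 at index 2, swap -> [-2, -1, 0, 0, 5]


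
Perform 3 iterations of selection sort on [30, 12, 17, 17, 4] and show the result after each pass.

Pass 1: Select minimum 4 at index 4, swap -> [4, 12, 17, 17, 30]
Pass 2: Select minimum 12 at index 1, swap -> [4, 12, 17, 17, 30]
Pass 3: Select minimum 17 at index 2, swap -> [4, 12, 17, 17, 30]


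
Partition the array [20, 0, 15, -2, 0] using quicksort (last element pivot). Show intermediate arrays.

Partition 1: pivot=0 at index 2 -> [0, -2, 0, 20, 15]
Partition 2: pivot=-2 at index 0 -> [-2, 0, 0, 20, 15]
Partition 3: pivot=15 at index 3 -> [-2, 0, 0, 15, 20]


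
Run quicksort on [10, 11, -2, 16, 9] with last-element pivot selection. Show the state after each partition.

Partition 1: pivot=9 at index 1 -> [-2, 9, 10, 16, 11]
Partition 2: pivot=11 at index 3 -> [-2, 9, 10, 11, 16]


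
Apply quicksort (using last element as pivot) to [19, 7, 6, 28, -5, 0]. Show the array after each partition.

Partition 1: pivot=0 at index 1 -> [-5, 0, 6, 28, 19, 7]
Partition 2: pivot=7 at index 3 -> [-5, 0, 6, 7, 19, 28]
Partition 3: pivot=28 at index 5 -> [-5, 0, 6, 7, 19, 28]


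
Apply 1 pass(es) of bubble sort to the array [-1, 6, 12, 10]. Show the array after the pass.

After pass 1: [-1, 6, 10, 12] (1 swaps)
Total swaps: 1


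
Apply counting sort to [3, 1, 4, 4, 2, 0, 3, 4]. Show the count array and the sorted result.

Count array: [1, 1, 1, 2, 3]
(count[i] = number of elements equal to i)
Cumulative count: [1, 2, 3, 5, 8]
Sorted: [0, 1, 2, 3, 3, 4, 4, 4]


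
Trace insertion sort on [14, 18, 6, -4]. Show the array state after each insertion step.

First element 14 is already 'sorted'
Insert 18: shifted 0 elements -> [14, 18, 6, -4]
Insert 6: shifted 2 elements -> [6, 14, 18, -4]
Insert -4: shifted 3 elements -> [-4, 6, 14, 18]


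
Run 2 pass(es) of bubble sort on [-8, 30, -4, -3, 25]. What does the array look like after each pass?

After pass 1: [-8, -4, -3, 25, 30] (3 swaps)
After pass 2: [-8, -4, -3, 25, 30] (0 swaps)
Total swaps: 3


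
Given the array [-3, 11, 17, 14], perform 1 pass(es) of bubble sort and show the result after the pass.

After pass 1: [-3, 11, 14, 17] (1 swaps)
Total swaps: 1


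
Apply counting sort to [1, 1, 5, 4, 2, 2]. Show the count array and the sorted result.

Count array: [0, 2, 2, 0, 1, 1]
(count[i] = number of elements equal to i)
Cumulative count: [0, 2, 4, 4, 5, 6]
Sorted: [1, 1, 2, 2, 4, 5]


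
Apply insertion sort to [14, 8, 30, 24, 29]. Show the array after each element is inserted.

First element 14 is already 'sorted'
Insert 8: shifted 1 elements -> [8, 14, 30, 24, 29]
Insert 30: shifted 0 elements -> [8, 14, 30, 24, 29]
Insert 24: shifted 1 elements -> [8, 14, 24, 30, 29]
Insert 29: shifted 1 elements -> [8, 14, 24, 29, 30]


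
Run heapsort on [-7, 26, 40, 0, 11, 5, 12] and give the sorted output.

Build heap: [40, 26, 12, 0, 11, 5, -7]
Extract 40: [26, 11, 12, 0, -7, 5, 40]
Extract 26: [12, 11, 5, 0, -7, 26, 40]
Extract 12: [11, 0, 5, -7, 12, 26, 40]
Extract 11: [5, 0, -7, 11, 12, 26, 40]
Extract 5: [0, -7, 5, 11, 12, 26, 40]
Extract 0: [-7, 0, 5, 11, 12, 26, 40]


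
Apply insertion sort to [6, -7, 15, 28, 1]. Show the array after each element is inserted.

First element 6 is already 'sorted'
Insert -7: shifted 1 elements -> [-7, 6, 15, 28, 1]
Insert 15: shifted 0 elements -> [-7, 6, 15, 28, 1]
Insert 28: shifted 0 elements -> [-7, 6, 15, 28, 1]
Insert 1: shifted 3 elements -> [-7, 1, 6, 15, 28]


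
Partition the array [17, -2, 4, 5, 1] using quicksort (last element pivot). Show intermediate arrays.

Partition 1: pivot=1 at index 1 -> [-2, 1, 4, 5, 17]
Partition 2: pivot=17 at index 4 -> [-2, 1, 4, 5, 17]
Partition 3: pivot=5 at index 3 -> [-2, 1, 4, 5, 17]


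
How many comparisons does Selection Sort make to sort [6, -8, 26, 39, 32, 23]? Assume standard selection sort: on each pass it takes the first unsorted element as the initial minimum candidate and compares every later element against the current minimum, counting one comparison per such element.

Pass 1: scan indices 1..5 for the minimum = 5 comparison(s); min is -8, place at index 0 -> [-8, 6, 26, 39, 32, 23]
Pass 2: scan indices 2..5 for the minimum = 4 comparison(s); min is 6, place at index 1 -> [-8, 6, 26, 39, 32, 23]
Pass 3: scan indices 3..5 for the minimum = 3 comparison(s); min is 23, place at index 2 -> [-8, 6, 23, 39, 32, 26]
Pass 4: scan indices 4..5 for the minimum = 2 comparison(s); min is 26, place at index 3 -> [-8, 6, 23, 26, 32, 39]
Pass 5: scan indices 5..5 for the minimum = 1 comparison(s); min is 32, place at index 4 -> [-8, 6, 23, 26, 32, 39]
Selection sort always scans the whole unsorted suffix, so the count is (n-1) + (n-2) + ... + 1 = n(n-1)/2 = 6*5/2 = 15 regardless of the input order.
Total comparisons: 5 + 4 + 3 + 2 + 1 = 15


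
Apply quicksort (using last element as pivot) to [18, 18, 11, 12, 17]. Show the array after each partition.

Partition 1: pivot=17 at index 2 -> [11, 12, 17, 18, 18]
Partition 2: pivot=12 at index 1 -> [11, 12, 17, 18, 18]
Partition 3: pivot=18 at index 4 -> [11, 12, 17, 18, 18]


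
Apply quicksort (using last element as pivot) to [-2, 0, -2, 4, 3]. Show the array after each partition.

Partition 1: pivot=3 at index 3 -> [-2, 0, -2, 3, 4]
Partition 2: pivot=-2 at index 1 -> [-2, -2, 0, 3, 4]


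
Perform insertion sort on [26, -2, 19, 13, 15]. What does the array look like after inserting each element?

First element 26 is already 'sorted'
Insert -2: shifted 1 elements -> [-2, 26, 19, 13, 15]
Insert 19: shifted 1 elements -> [-2, 19, 26, 13, 15]
Insert 13: shifted 2 elements -> [-2, 13, 19, 26, 15]
Insert 15: shifted 2 elements -> [-2, 13, 15, 19, 26]


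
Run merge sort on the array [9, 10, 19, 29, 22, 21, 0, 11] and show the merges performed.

Divide and conquer:
  Merge [9] + [10] -> [9, 10]
  Merge [19] + [29] -> [19, 29]
  Merge [9, 10] + [19, 29] -> [9, 10, 19, 29]
  Merge [22] + [21] -> [21, 22]
  Merge [0] + [11] -> [0, 11]
  Merge [21, 22] + [0, 11] -> [0, 11, 21, 22]
  Merge [9, 10, 19, 29] + [0, 11, 21, 22] -> [0, 9, 10, 11, 19, 21, 22, 29]


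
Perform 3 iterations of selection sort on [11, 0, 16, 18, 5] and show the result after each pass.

Pass 1: Select minimum 0 at index 1, swap -> [0, 11, 16, 18, 5]
Pass 2: Select minimum 5 at index 4, swap -> [0, 5, 16, 18, 11]
Pass 3: Select minimum 11 at index 4, swap -> [0, 5, 11, 18, 16]


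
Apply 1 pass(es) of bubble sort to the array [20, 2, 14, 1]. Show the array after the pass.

After pass 1: [2, 14, 1, 20] (3 swaps)
Total swaps: 3


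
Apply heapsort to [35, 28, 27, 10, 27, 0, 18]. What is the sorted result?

Build heap: [35, 28, 27, 10, 27, 0, 18]
Extract 35: [28, 27, 27, 10, 18, 0, 35]
Extract 28: [27, 18, 27, 10, 0, 28, 35]
Extract 27: [27, 18, 0, 10, 27, 28, 35]
Extract 27: [18, 10, 0, 27, 27, 28, 35]
Extract 18: [10, 0, 18, 27, 27, 28, 35]
Extract 10: [0, 10, 18, 27, 27, 28, 35]


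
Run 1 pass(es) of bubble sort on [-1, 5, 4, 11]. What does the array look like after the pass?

After pass 1: [-1, 4, 5, 11] (1 swaps)
Total swaps: 1


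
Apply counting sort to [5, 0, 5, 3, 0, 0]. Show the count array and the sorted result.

Count array: [3, 0, 0, 1, 0, 2]
(count[i] = number of elements equal to i)
Cumulative count: [3, 3, 3, 4, 4, 6]
Sorted: [0, 0, 0, 3, 5, 5]


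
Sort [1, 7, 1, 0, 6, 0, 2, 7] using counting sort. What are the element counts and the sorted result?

Count array: [2, 2, 1, 0, 0, 0, 1, 2]
(count[i] = number of elements equal to i)
Cumulative count: [2, 4, 5, 5, 5, 5, 6, 8]
Sorted: [0, 0, 1, 1, 2, 6, 7, 7]


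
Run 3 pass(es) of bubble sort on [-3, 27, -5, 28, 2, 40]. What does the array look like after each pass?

After pass 1: [-3, -5, 27, 2, 28, 40] (2 swaps)
After pass 2: [-5, -3, 2, 27, 28, 40] (2 swaps)
After pass 3: [-5, -3, 2, 27, 28, 40] (0 swaps)
Total swaps: 4


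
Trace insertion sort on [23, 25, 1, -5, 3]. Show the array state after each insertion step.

First element 23 is already 'sorted'
Insert 25: shifted 0 elements -> [23, 25, 1, -5, 3]
Insert 1: shifted 2 elements -> [1, 23, 25, -5, 3]
Insert -5: shifted 3 elements -> [-5, 1, 23, 25, 3]
Insert 3: shifted 2 elements -> [-5, 1, 3, 23, 25]


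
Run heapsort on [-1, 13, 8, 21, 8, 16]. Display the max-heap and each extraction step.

Build heap: [21, 13, 16, -1, 8, 8]
Extract 21: [16, 13, 8, -1, 8, 21]
Extract 16: [13, 8, 8, -1, 16, 21]
Extract 13: [8, -1, 8, 13, 16, 21]
Extract 8: [8, -1, 8, 13, 16, 21]
Extract 8: [-1, 8, 8, 13, 16, 21]


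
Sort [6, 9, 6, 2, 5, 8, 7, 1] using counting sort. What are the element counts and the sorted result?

Count array: [0, 1, 1, 0, 0, 1, 2, 1, 1, 1]
(count[i] = number of elements equal to i)
Cumulative count: [0, 1, 2, 2, 2, 3, 5, 6, 7, 8]
Sorted: [1, 2, 5, 6, 6, 7, 8, 9]


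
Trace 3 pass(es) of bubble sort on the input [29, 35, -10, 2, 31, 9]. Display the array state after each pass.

After pass 1: [29, -10, 2, 31, 9, 35] (4 swaps)
After pass 2: [-10, 2, 29, 9, 31, 35] (3 swaps)
After pass 3: [-10, 2, 9, 29, 31, 35] (1 swaps)
Total swaps: 8


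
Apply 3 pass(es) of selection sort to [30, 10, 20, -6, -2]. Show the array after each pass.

Pass 1: Select minimum -6 at index 3, swap -> [-6, 10, 20, 30, -2]
Pass 2: Select minimum -2 at index 4, swap -> [-6, -2, 20, 30, 10]
Pass 3: Select minimum 10 at index 4, swap -> [-6, -2, 10, 30, 20]


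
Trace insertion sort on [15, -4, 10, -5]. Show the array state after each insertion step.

First element 15 is already 'sorted'
Insert -4: shifted 1 elements -> [-4, 15, 10, -5]
Insert 10: shifted 1 elements -> [-4, 10, 15, -5]
Insert -5: shifted 3 elements -> [-5, -4, 10, 15]


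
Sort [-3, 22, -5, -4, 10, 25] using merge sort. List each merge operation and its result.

Divide and conquer:
  Merge [22] + [-5] -> [-5, 22]
  Merge [-3] + [-5, 22] -> [-5, -3, 22]
  Merge [10] + [25] -> [10, 25]
  Merge [-4] + [10, 25] -> [-4, 10, 25]
  Merge [-5, -3, 22] + [-4, 10, 25] -> [-5, -4, -3, 10, 22, 25]


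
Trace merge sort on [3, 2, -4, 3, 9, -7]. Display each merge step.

Divide and conquer:
  Merge [2] + [-4] -> [-4, 2]
  Merge [3] + [-4, 2] -> [-4, 2, 3]
  Merge [9] + [-7] -> [-7, 9]
  Merge [3] + [-7, 9] -> [-7, 3, 9]
  Merge [-4, 2, 3] + [-7, 3, 9] -> [-7, -4, 2, 3, 3, 9]


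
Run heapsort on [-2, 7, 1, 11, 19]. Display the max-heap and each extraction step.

Build heap: [19, 11, 1, -2, 7]
Extract 19: [11, 7, 1, -2, 19]
Extract 11: [7, -2, 1, 11, 19]
Extract 7: [1, -2, 7, 11, 19]
Extract 1: [-2, 1, 7, 11, 19]


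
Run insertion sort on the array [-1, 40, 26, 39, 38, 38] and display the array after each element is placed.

First element -1 is already 'sorted'
Insert 40: shifted 0 elements -> [-1, 40, 26, 39, 38, 38]
Insert 26: shifted 1 elements -> [-1, 26, 40, 39, 38, 38]
Insert 39: shifted 1 elements -> [-1, 26, 39, 40, 38, 38]
Insert 38: shifted 2 elements -> [-1, 26, 38, 39, 40, 38]
Insert 38: shifted 2 elements -> [-1, 26, 38, 38, 39, 40]


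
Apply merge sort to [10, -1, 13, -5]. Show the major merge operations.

Divide and conquer:
  Merge [10] + [-1] -> [-1, 10]
  Merge [13] + [-5] -> [-5, 13]
  Merge [-1, 10] + [-5, 13] -> [-5, -1, 10, 13]


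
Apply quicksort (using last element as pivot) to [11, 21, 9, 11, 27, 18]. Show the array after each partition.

Partition 1: pivot=18 at index 3 -> [11, 9, 11, 18, 27, 21]
Partition 2: pivot=11 at index 2 -> [11, 9, 11, 18, 27, 21]
Partition 3: pivot=9 at index 0 -> [9, 11, 11, 18, 27, 21]
Partition 4: pivot=21 at index 4 -> [9, 11, 11, 18, 21, 27]


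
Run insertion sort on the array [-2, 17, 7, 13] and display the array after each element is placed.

First element -2 is already 'sorted'
Insert 17: shifted 0 elements -> [-2, 17, 7, 13]
Insert 7: shifted 1 elements -> [-2, 7, 17, 13]
Insert 13: shifted 1 elements -> [-2, 7, 13, 17]


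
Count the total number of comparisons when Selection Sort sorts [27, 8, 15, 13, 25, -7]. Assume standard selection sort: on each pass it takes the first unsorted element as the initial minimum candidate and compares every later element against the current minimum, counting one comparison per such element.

Pass 1: scan indices 1..5 for the minimum = 5 comparison(s); min is -7, place at index 0 -> [-7, 8, 15, 13, 25, 27]
Pass 2: scan indices 2..5 for the minimum = 4 comparison(s); min is 8, place at index 1 -> [-7, 8, 15, 13, 25, 27]
Pass 3: scan indices 3..5 for the minimum = 3 comparison(s); min is 13, place at index 2 -> [-7, 8, 13, 15, 25, 27]
Pass 4: scan indices 4..5 for the minimum = 2 comparison(s); min is 15, place at index 3 -> [-7, 8, 13, 15, 25, 27]
Pass 5: scan indices 5..5 for the minimum = 1 comparison(s); min is 25, place at index 4 -> [-7, 8, 13, 15, 25, 27]
Selection sort always scans the whole unsorted suffix, so the count is (n-1) + (n-2) + ... + 1 = n(n-1)/2 = 6*5/2 = 15 regardless of the input order.
Total comparisons: 5 + 4 + 3 + 2 + 1 = 15


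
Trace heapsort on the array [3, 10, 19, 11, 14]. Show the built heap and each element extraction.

Build heap: [19, 14, 3, 11, 10]
Extract 19: [14, 11, 3, 10, 19]
Extract 14: [11, 10, 3, 14, 19]
Extract 11: [10, 3, 11, 14, 19]
Extract 10: [3, 10, 11, 14, 19]


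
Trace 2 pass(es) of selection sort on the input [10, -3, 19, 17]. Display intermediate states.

Pass 1: Select minimum -3 at index 1, swap -> [-3, 10, 19, 17]
Pass 2: Select minimum 10 at index 1, swap -> [-3, 10, 19, 17]


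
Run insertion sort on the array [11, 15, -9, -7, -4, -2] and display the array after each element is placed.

First element 11 is already 'sorted'
Insert 15: shifted 0 elements -> [11, 15, -9, -7, -4, -2]
Insert -9: shifted 2 elements -> [-9, 11, 15, -7, -4, -2]
Insert -7: shifted 2 elements -> [-9, -7, 11, 15, -4, -2]
Insert -4: shifted 2 elements -> [-9, -7, -4, 11, 15, -2]
Insert -2: shifted 2 elements -> [-9, -7, -4, -2, 11, 15]


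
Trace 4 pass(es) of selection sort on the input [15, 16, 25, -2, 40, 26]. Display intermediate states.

Pass 1: Select minimum -2 at index 3, swap -> [-2, 16, 25, 15, 40, 26]
Pass 2: Select minimum 15 at index 3, swap -> [-2, 15, 25, 16, 40, 26]
Pass 3: Select minimum 16 at index 3, swap -> [-2, 15, 16, 25, 40, 26]
Pass 4: Select minimum 25 at index 3, swap -> [-2, 15, 16, 25, 40, 26]


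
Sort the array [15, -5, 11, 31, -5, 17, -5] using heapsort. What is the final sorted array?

Build heap: [31, 15, 17, -5, -5, 11, -5]
Extract 31: [17, 15, 11, -5, -5, -5, 31]
Extract 17: [15, -5, 11, -5, -5, 17, 31]
Extract 15: [11, -5, -5, -5, 15, 17, 31]
Extract 11: [-5, -5, -5, 11, 15, 17, 31]
Extract -5: [-5, -5, -5, 11, 15, 17, 31]
Extract -5: [-5, -5, -5, 11, 15, 17, 31]


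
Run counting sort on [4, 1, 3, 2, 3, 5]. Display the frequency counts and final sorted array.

Count array: [0, 1, 1, 2, 1, 1]
(count[i] = number of elements equal to i)
Cumulative count: [0, 1, 2, 4, 5, 6]
Sorted: [1, 2, 3, 3, 4, 5]


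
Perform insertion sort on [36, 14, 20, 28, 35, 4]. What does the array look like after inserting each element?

First element 36 is already 'sorted'
Insert 14: shifted 1 elements -> [14, 36, 20, 28, 35, 4]
Insert 20: shifted 1 elements -> [14, 20, 36, 28, 35, 4]
Insert 28: shifted 1 elements -> [14, 20, 28, 36, 35, 4]
Insert 35: shifted 1 elements -> [14, 20, 28, 35, 36, 4]
Insert 4: shifted 5 elements -> [4, 14, 20, 28, 35, 36]


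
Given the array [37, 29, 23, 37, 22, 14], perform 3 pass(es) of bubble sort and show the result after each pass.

After pass 1: [29, 23, 37, 22, 14, 37] (4 swaps)
After pass 2: [23, 29, 22, 14, 37, 37] (3 swaps)
After pass 3: [23, 22, 14, 29, 37, 37] (2 swaps)
Total swaps: 9


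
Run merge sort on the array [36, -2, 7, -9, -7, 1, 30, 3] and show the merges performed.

Divide and conquer:
  Merge [36] + [-2] -> [-2, 36]
  Merge [7] + [-9] -> [-9, 7]
  Merge [-2, 36] + [-9, 7] -> [-9, -2, 7, 36]
  Merge [-7] + [1] -> [-7, 1]
  Merge [30] + [3] -> [3, 30]
  Merge [-7, 1] + [3, 30] -> [-7, 1, 3, 30]
  Merge [-9, -2, 7, 36] + [-7, 1, 3, 30] -> [-9, -7, -2, 1, 3, 7, 30, 36]


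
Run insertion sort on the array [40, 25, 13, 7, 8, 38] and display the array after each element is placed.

First element 40 is already 'sorted'
Insert 25: shifted 1 elements -> [25, 40, 13, 7, 8, 38]
Insert 13: shifted 2 elements -> [13, 25, 40, 7, 8, 38]
Insert 7: shifted 3 elements -> [7, 13, 25, 40, 8, 38]
Insert 8: shifted 3 elements -> [7, 8, 13, 25, 40, 38]
Insert 38: shifted 1 elements -> [7, 8, 13, 25, 38, 40]


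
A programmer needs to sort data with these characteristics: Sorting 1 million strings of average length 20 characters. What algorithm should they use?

Best choice: MSD radix sort or Mergesort
Reason: MSD radix sort is a non-comparison sort that buckets the strings by successive character positions, running in time proportional to the total number of characters examined rather than O(n log n) string comparisons; mergesort is a stable O(n log n)-comparison alternative that works for arbitrary variable-length keys


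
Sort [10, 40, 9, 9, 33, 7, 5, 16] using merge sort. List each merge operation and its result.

Divide and conquer:
  Merge [10] + [40] -> [10, 40]
  Merge [9] + [9] -> [9, 9]
  Merge [10, 40] + [9, 9] -> [9, 9, 10, 40]
  Merge [33] + [7] -> [7, 33]
  Merge [5] + [16] -> [5, 16]
  Merge [7, 33] + [5, 16] -> [5, 7, 16, 33]
  Merge [9, 9, 10, 40] + [5, 7, 16, 33] -> [5, 7, 9, 9, 10, 16, 33, 40]


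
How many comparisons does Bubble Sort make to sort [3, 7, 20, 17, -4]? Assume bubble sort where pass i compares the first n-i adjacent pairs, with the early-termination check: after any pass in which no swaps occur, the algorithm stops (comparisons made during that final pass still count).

Pass 1: compare adjacent pairs (0,1)..(3,4) = 4 comparison(s), 2 swap(s) -> [3, 7, 17, -4, 20]
Pass 2: compare adjacent pairs (0,1)..(2,3) = 3 comparison(s), 1 swap(s) -> [3, 7, -4, 17, 20]
Pass 3: compare adjacent pairs (0,1)..(1,2) = 2 comparison(s), 1 swap(s) -> [3, -4, 7, 17, 20]
Pass 4: compare adjacent pairs (0,1)..(0,1) = 1 comparison(s), 1 swap(s) -> [-4, 3, 7, 17, 20]
Every pass made at least one swap, so all n-1 passes run.
Total comparisons: 4 + 3 + 2 + 1 = 10


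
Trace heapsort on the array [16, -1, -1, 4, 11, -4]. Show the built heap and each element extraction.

Build heap: [16, 11, -1, 4, -1, -4]
Extract 16: [11, 4, -1, -4, -1, 16]
Extract 11: [4, -1, -1, -4, 11, 16]
Extract 4: [-1, -4, -1, 4, 11, 16]
Extract -1: [-1, -4, -1, 4, 11, 16]
Extract -1: [-4, -1, -1, 4, 11, 16]


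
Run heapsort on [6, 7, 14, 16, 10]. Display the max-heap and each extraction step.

Build heap: [16, 10, 14, 7, 6]
Extract 16: [14, 10, 6, 7, 16]
Extract 14: [10, 7, 6, 14, 16]
Extract 10: [7, 6, 10, 14, 16]
Extract 7: [6, 7, 10, 14, 16]


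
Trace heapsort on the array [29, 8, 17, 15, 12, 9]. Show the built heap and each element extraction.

Build heap: [29, 15, 17, 8, 12, 9]
Extract 29: [17, 15, 9, 8, 12, 29]
Extract 17: [15, 12, 9, 8, 17, 29]
Extract 15: [12, 8, 9, 15, 17, 29]
Extract 12: [9, 8, 12, 15, 17, 29]
Extract 9: [8, 9, 12, 15, 17, 29]


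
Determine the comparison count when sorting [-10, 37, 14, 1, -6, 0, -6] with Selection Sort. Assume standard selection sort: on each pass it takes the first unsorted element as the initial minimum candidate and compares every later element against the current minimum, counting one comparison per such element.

Pass 1: scan indices 1..6 for the minimum = 6 comparison(s); min is -10, place at index 0 -> [-10, 37, 14, 1, -6, 0, -6]
Pass 2: scan indices 2..6 for the minimum = 5 comparison(s); min is -6, place at index 1 -> [-10, -6, 14, 1, 37, 0, -6]
Pass 3: scan indices 3..6 for the minimum = 4 comparison(s); min is -6, place at index 2 -> [-10, -6, -6, 1, 37, 0, 14]
Pass 4: scan indices 4..6 for the minimum = 3 comparison(s); min is 0, place at index 3 -> [-10, -6, -6, 0, 37, 1, 14]
Pass 5: scan indices 5..6 for the minimum = 2 comparison(s); min is 1, place at index 4 -> [-10, -6, -6, 0, 1, 37, 14]
Pass 6: scan indices 6..6 for the minimum = 1 comparison(s); min is 14, place at index 5 -> [-10, -6, -6, 0, 1, 14, 37]
Selection sort always scans the whole unsorted suffix, so the count is (n-1) + (n-2) + ... + 1 = n(n-1)/2 = 7*6/2 = 21 regardless of the input order.
Total comparisons: 6 + 5 + 4 + 3 + 2 + 1 = 21


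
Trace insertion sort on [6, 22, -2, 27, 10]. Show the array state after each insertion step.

First element 6 is already 'sorted'
Insert 22: shifted 0 elements -> [6, 22, -2, 27, 10]
Insert -2: shifted 2 elements -> [-2, 6, 22, 27, 10]
Insert 27: shifted 0 elements -> [-2, 6, 22, 27, 10]
Insert 10: shifted 2 elements -> [-2, 6, 10, 22, 27]


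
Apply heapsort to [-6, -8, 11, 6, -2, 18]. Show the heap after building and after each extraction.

Build heap: [18, 6, 11, -8, -2, -6]
Extract 18: [11, 6, -6, -8, -2, 18]
Extract 11: [6, -2, -6, -8, 11, 18]
Extract 6: [-2, -8, -6, 6, 11, 18]
Extract -2: [-6, -8, -2, 6, 11, 18]
Extract -6: [-8, -6, -2, 6, 11, 18]


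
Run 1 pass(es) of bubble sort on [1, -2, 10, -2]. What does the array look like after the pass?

After pass 1: [-2, 1, -2, 10] (2 swaps)
Total swaps: 2


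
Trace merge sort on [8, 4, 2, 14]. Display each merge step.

Divide and conquer:
  Merge [8] + [4] -> [4, 8]
  Merge [2] + [14] -> [2, 14]
  Merge [4, 8] + [2, 14] -> [2, 4, 8, 14]


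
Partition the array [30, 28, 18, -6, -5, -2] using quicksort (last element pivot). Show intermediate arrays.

Partition 1: pivot=-2 at index 2 -> [-6, -5, -2, 30, 28, 18]
Partition 2: pivot=-5 at index 1 -> [-6, -5, -2, 30, 28, 18]
Partition 3: pivot=18 at index 3 -> [-6, -5, -2, 18, 28, 30]
Partition 4: pivot=30 at index 5 -> [-6, -5, -2, 18, 28, 30]


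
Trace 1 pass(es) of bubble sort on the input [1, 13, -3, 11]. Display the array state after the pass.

After pass 1: [1, -3, 11, 13] (2 swaps)
Total swaps: 2


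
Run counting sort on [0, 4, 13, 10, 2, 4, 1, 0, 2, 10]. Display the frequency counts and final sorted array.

Count array: [2, 1, 2, 0, 2, 0, 0, 0, 0, 0, 2, 0, 0, 1]
(count[i] = number of elements equal to i)
Cumulative count: [2, 3, 5, 5, 7, 7, 7, 7, 7, 7, 9, 9, 9, 10]
Sorted: [0, 0, 1, 2, 2, 4, 4, 10, 10, 13]


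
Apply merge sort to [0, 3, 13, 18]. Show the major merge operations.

Divide and conquer:
  Merge [0] + [3] -> [0, 3]
  Merge [13] + [18] -> [13, 18]
  Merge [0, 3] + [13, 18] -> [0, 3, 13, 18]


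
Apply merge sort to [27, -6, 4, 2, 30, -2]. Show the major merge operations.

Divide and conquer:
  Merge [-6] + [4] -> [-6, 4]
  Merge [27] + [-6, 4] -> [-6, 4, 27]
  Merge [30] + [-2] -> [-2, 30]
  Merge [2] + [-2, 30] -> [-2, 2, 30]
  Merge [-6, 4, 27] + [-2, 2, 30] -> [-6, -2, 2, 4, 27, 30]


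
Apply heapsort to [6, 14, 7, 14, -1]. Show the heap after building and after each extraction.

Build heap: [14, 14, 7, 6, -1]
Extract 14: [14, 6, 7, -1, 14]
Extract 14: [7, 6, -1, 14, 14]
Extract 7: [6, -1, 7, 14, 14]
Extract 6: [-1, 6, 7, 14, 14]


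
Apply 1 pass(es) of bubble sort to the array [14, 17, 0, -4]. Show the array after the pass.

After pass 1: [14, 0, -4, 17] (2 swaps)
Total swaps: 2


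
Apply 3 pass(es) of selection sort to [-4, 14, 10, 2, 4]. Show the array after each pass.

Pass 1: Select minimum -4 at index 0, swap -> [-4, 14, 10, 2, 4]
Pass 2: Select minimum 2 at index 3, swap -> [-4, 2, 10, 14, 4]
Pass 3: Select minimum 4 at index 4, swap -> [-4, 2, 4, 14, 10]


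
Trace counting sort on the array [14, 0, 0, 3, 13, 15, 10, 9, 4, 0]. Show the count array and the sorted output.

Count array: [3, 0, 0, 1, 1, 0, 0, 0, 0, 1, 1, 0, 0, 1, 1, 1]
(count[i] = number of elements equal to i)
Cumulative count: [3, 3, 3, 4, 5, 5, 5, 5, 5, 6, 7, 7, 7, 8, 9, 10]
Sorted: [0, 0, 0, 3, 4, 9, 10, 13, 14, 15]


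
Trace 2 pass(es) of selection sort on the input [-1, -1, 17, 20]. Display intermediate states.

Pass 1: Select minimum -1 at index 0, swap -> [-1, -1, 17, 20]
Pass 2: Select minimum -1 at index 1, swap -> [-1, -1, 17, 20]


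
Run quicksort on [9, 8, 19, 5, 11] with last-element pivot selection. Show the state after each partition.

Partition 1: pivot=11 at index 3 -> [9, 8, 5, 11, 19]
Partition 2: pivot=5 at index 0 -> [5, 8, 9, 11, 19]
Partition 3: pivot=9 at index 2 -> [5, 8, 9, 11, 19]


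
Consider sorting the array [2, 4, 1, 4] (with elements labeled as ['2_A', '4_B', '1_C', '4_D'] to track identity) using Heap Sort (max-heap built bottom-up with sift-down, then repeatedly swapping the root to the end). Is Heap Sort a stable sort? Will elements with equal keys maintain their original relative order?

Trace Heap Sort on the labeled array (the key is the number; the letter only tracks identity):
  Build max-heap: [4_B, 4_D, 1_C, 2_A]
  Swap root 4_B to index 3, re-heapify first 3 -> [4_D, 2_A, 1_C, 4_B]
  Swap root 4_D to index 2, re-heapify first 2 -> [2_A, 1_C, 4_D, 4_B]
  Swap root 2_A to index 1, re-heapify first 1 -> [1_C, 2_A, 4_D, 4_B]
Final order: [1_C, 2_A, 4_D, 4_B]
Equal keys:
  value 4: originally 4_B, 4_D; after sorting 4_D, 4_B -> order changed
Equal keys were reordered, so Heap Sort is not stable: heap construction and root-to-end swaps move elements without regard to the original order of equal keys. (One such input is enough; an unstable sort may happen to preserve order on other inputs, but it gives no guarantee.)
Answer: Not stable


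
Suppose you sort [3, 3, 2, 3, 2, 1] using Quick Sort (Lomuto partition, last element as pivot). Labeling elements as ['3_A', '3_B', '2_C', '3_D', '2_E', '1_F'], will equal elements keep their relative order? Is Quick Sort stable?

Trace Quick Sort on the labeled array (the key is the number; the letter only tracks identity):
  Partition indices 0..5 around pivot 1_F -> [1_F, 3_B, 2_C, 3_D, 2_E, 3_A]
  Partition indices 1..5 around pivot 3_A -> [1_F, 3_B, 2_C, 3_D, 2_E, 3_A]
  Partition indices 1..4 around pivot 2_E -> [1_F, 2_C, 2_E, 3_D, 3_B, 3_A]
  Partition indices 3..4 around pivot 3_B -> [1_F, 2_C, 2_E, 3_D, 3_B, 3_A]
Final order: [1_F, 2_C, 2_E, 3_D, 3_B, 3_A]
Equal keys:
  value 2: originally 2_C, 2_E; after sorting 2_C, 2_E -> order preserved
  value 3: originally 3_A, 3_B, 3_D; after sorting 3_D, 3_B, 3_A -> order changed
Equal keys were reordered, so Quick Sort is not stable: partition swaps elements across long distances and can reorder equal keys. (One such input is enough; an unstable sort may happen to preserve order on other inputs, but it gives no guarantee.)
Answer: Not stable
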